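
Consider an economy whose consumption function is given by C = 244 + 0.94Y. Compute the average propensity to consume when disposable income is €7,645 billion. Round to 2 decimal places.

C = 244 + 0.94(7645) = 7430.3
APC = C/Y = 7430.3/7645 = 0.97

APC = 0.97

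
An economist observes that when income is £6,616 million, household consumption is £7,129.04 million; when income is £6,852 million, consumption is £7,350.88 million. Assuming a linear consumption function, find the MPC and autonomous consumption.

MPC = ΔC/ΔY = (7350.88 − 7129.04)/(6852 − 6616) = 221.84/236 = 0.94
a = C − MPC·Y = 7129.04 − 0.94(6616) = 7129.04 − 6219.04 = 910

MPC = 0.94; a = 910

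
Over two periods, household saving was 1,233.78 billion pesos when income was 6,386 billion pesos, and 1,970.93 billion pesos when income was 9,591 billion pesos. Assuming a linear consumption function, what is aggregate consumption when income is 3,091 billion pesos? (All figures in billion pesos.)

MPS = ΔS/ΔY = (1970.93 − 1233.78)/(9591 − 6386) = 737.15/3205 = 0.23
MPC = 1 − MPS = 0.77
Autonomous saving = 1233.78 − 0.23(6386) = -235, so a = 235
C = 235 + 0.77(3091) = 235 + 2380.07 = 2615.07

C = 2615.07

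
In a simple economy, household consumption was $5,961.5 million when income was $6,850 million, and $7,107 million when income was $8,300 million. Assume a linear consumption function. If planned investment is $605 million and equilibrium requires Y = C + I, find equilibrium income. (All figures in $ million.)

Y = 5500

MPC = (7107 − 5961.5)/(8300 − 6850) = 1145.5/1450 = 0.79
a = 5961.5 − 0.79(6850) = 550
Equilibrium: Y = 550 + 0.79Y + 605
0.21Y = 1155, so Y = 1155/0.21 = 5500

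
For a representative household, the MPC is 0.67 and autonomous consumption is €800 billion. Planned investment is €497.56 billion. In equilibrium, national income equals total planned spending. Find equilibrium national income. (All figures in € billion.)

Y = C + I = 800 + 0.67Y + 497.56
Y − 0.67Y = 1297.56
0.33Y = 1297.56, so Y = 1297.56/0.33 = 3932

Y = 3932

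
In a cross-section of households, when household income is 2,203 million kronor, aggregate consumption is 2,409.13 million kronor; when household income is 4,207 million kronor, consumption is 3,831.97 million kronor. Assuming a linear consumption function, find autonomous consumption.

a = 845

MPC = ΔC/ΔY = (3831.97 − 2409.13)/(4207 − 2203) = 1422.84/2004 = 0.71
a = C − MPC·Y = 2409.13 − 0.71(2203) = 2409.13 − 1564.13 = 845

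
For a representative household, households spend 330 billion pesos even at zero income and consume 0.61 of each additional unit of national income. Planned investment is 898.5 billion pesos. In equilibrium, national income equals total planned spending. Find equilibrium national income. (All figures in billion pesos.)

Y = C + I = 330 + 0.61Y + 898.5
Y − 0.61Y = 1228.5
0.39Y = 1228.5, so Y = 1228.5/0.39 = 3150

Y = 3150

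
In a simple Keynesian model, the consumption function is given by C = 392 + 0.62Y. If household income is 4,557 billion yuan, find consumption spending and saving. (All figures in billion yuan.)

C = 392 + 0.62(4557) = 392 + 2825.34 = 3217.34
S = Y − C = 4557 − 3217.34 = 1339.66

C = 3217.34; S = 1339.66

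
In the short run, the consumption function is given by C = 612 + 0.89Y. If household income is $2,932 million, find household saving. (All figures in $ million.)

S = -289.48

C = 612 + 0.89(2932) = 612 + 2609.48 = 3221.48
S = Y − C = 2932 − 3221.48 = -289.48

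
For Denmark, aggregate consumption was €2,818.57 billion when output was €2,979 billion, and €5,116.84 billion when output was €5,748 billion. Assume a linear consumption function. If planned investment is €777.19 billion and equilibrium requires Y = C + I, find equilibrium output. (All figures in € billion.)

MPC = (5116.84 − 2818.57)/(5748 − 2979) = 2298.27/2769 = 0.83
a = 2818.57 − 0.83(2979) = 346
Equilibrium: Y = 346 + 0.83Y + 777.19
0.17Y = 1123.19, so Y = 1123.19/0.17 = 6607

Y = 6607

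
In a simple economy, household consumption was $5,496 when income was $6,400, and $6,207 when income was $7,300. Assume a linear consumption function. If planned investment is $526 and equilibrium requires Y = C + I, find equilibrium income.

MPC = (6207 − 5496)/(7300 − 6400) = 711/900 = 0.79
a = 5496 − 0.79(6400) = 440
Equilibrium: Y = 440 + 0.79Y + 526
0.21Y = 966, so Y = 966/0.21 = 4600

Y = 4600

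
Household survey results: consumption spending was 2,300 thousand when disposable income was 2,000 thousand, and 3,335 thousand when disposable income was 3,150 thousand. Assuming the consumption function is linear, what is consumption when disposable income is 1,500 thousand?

C = 1850

MPC = (3335 − 2300)/(3150 − 2000) = 1035/1150 = 0.9
a = 2300 − 0.9(2000) = 2300 − 1800 = 500
C = 500 + 0.9(1500) = 500 + 1350 = 1850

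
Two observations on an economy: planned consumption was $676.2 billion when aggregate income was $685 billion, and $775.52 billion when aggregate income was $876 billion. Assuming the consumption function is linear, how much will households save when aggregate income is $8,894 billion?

MPC = (775.52 − 676.2)/(876 − 685) = 99.32/191 = 0.52
a = 676.2 − 0.52(685) = 676.2 − 356.2 = 320
C = 320 + 0.52(8894) = 4944.88
S = 8894 − 4944.88 = 3949.12

S = 3949.12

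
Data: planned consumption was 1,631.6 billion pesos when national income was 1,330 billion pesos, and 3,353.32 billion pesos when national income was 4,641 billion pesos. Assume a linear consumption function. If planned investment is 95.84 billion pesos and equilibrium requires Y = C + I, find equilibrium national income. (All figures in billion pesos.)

Y = 2158

MPC = (3353.32 − 1631.6)/(4641 − 1330) = 1721.72/3311 = 0.52
a = 1631.6 − 0.52(1330) = 940
Equilibrium: Y = 940 + 0.52Y + 95.84
0.48Y = 1035.84, so Y = 1035.84/0.48 = 2158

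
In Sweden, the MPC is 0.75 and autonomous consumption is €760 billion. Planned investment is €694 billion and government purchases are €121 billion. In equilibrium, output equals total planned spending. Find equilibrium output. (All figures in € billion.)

Y = C + I + G = 760 + 0.75Y + 694 + 121
Y − 0.75Y = 1575
0.25Y = 1575, so Y = 1575/0.25 = 6300

Y = 6300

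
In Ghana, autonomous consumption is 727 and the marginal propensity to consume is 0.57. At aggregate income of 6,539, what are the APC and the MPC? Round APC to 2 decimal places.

MPC = 0.57 (the slope of the consumption function)
C = 727 + 0.57(6539) = 4454.23, so APC = 4454.23/6539 = 0.68

APC = 0.68; MPC = 0.57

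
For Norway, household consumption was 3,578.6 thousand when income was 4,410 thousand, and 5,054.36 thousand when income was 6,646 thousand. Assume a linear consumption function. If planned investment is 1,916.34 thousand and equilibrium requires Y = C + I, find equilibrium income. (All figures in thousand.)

MPC = (5054.36 − 3578.6)/(6646 − 4410) = 1475.76/2236 = 0.66
a = 3578.6 − 0.66(4410) = 668
Equilibrium: Y = 668 + 0.66Y + 1916.34
0.34Y = 2584.34, so Y = 2584.34/0.34 = 7601

Y = 7601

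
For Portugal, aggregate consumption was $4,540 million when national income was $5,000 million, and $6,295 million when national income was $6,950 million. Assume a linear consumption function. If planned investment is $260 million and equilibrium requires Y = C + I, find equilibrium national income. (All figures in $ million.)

Y = 3000

MPC = (6295 − 4540)/(6950 − 5000) = 1755/1950 = 0.9
a = 4540 − 0.9(5000) = 40
Equilibrium: Y = 40 + 0.9Y + 260
0.1Y = 300, so Y = 300/0.1 = 3000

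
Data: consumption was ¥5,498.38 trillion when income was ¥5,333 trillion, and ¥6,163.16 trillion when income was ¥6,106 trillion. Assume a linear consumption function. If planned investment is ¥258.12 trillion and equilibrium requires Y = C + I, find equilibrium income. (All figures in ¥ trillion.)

MPC = (6163.16 − 5498.38)/(6106 − 5333) = 664.78/773 = 0.86
a = 5498.38 − 0.86(5333) = 912
Equilibrium: Y = 912 + 0.86Y + 258.12
0.14Y = 1170.12, so Y = 1170.12/0.14 = 8358

Y = 8358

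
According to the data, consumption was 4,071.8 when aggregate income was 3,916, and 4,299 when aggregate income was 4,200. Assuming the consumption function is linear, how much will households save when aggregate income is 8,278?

S = 716.6

MPC = (4299 − 4071.8)/(4200 − 3916) = 227.2/284 = 0.8
a = 4071.8 − 0.8(3916) = 4071.8 − 3132.8 = 939
C = 939 + 0.8(8278) = 7561.4
S = 8278 − 7561.4 = 716.6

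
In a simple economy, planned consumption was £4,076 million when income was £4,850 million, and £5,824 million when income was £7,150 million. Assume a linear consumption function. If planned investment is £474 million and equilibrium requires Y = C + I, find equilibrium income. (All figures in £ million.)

MPC = (5824 − 4076)/(7150 − 4850) = 1748/2300 = 0.76
a = 4076 − 0.76(4850) = 390
Equilibrium: Y = 390 + 0.76Y + 474
0.24Y = 864, so Y = 864/0.24 = 3600

Y = 3600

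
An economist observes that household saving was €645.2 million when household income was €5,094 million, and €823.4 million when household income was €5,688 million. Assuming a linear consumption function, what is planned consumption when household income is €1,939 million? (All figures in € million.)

C = 2240.3

MPS = ΔS/ΔY = (823.4 − 645.2)/(5688 − 5094) = 178.2/594 = 0.3
MPC = 1 − MPS = 0.7
Autonomous saving = 645.2 − 0.3(5094) = -883, so a = 883
C = 883 + 0.7(1939) = 883 + 1357.3 = 2240.3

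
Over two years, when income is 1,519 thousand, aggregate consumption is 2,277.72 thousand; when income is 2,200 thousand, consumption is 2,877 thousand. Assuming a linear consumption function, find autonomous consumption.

a = 941

MPC = ΔC/ΔY = (2877 − 2277.72)/(2200 − 1519) = 599.28/681 = 0.88
a = C − MPC·Y = 2277.72 − 0.88(1519) = 2277.72 − 1336.72 = 941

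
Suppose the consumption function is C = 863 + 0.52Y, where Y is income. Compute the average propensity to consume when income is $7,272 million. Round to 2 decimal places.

APC = 0.64

C = 863 + 0.52(7272) = 4644.44
APC = C/Y = 4644.44/7272 = 0.64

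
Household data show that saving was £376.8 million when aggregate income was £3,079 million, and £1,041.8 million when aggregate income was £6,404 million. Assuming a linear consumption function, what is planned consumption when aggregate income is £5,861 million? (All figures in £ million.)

MPS = ΔS/ΔY = (1041.8 − 376.8)/(6404 − 3079) = 665/3325 = 0.2
MPC = 1 − MPS = 0.8
Autonomous saving = 376.8 − 0.2(3079) = -239, so a = 239
C = 239 + 0.8(5861) = 239 + 4688.8 = 4927.8

C = 4927.8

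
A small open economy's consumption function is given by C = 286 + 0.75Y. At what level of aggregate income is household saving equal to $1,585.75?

Y = 7487

S = Y − C = -286 + 0.25Y
-286 + 0.25Y = 1585.75, so 0.25Y = 1871.75 and Y = 7487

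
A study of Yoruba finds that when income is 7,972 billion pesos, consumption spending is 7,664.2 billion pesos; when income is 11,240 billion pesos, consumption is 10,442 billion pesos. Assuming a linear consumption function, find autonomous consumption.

MPC = ΔC/ΔY = (10442 − 7664.2)/(11240 − 7972) = 2777.8/3268 = 0.85
a = C − MPC·Y = 7664.2 − 0.85(7972) = 7664.2 − 6776.2 = 888

a = 888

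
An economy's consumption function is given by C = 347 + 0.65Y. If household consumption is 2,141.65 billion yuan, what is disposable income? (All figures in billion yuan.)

Y = 2761

347 + 0.65Y = 2141.65
0.65Y = 1794.65, so Y = 1794.65/0.65 = 2761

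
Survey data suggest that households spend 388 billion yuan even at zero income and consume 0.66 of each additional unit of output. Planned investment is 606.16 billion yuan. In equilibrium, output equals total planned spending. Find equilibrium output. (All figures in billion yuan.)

Y = 2924

Y = C + I = 388 + 0.66Y + 606.16
Y − 0.66Y = 994.16
0.34Y = 994.16, so Y = 994.16/0.34 = 2924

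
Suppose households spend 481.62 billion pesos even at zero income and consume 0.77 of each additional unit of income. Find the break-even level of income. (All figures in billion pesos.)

Y = 2094

At break-even, C = Y: 481.62 + 0.77Y = Y
0.23Y = 481.62, so Y = 481.62/0.23 = 2094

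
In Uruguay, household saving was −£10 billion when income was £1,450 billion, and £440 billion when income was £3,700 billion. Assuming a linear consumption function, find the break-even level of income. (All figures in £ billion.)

MPS = ΔS/ΔY = (440 − (-10))/(3700 − 1450) = 450/2250 = 0.2
MPC = 1 − MPS = 0.8
From S(1450) = -10: −a + 0.2(1450) = -10, so a = 290 − (-10) = 300
Break-even (S = 0): Y = a/MPS = 300/0.2 = 1500

Y = 1500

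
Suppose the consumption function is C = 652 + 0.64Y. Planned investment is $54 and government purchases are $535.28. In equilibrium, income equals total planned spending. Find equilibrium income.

Y = 3448

Y = C + I + G = 652 + 0.64Y + 54 + 535.28
Y − 0.64Y = 1241.28
0.36Y = 1241.28, so Y = 1241.28/0.36 = 3448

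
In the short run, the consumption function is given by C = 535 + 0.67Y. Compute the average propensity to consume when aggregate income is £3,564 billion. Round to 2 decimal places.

C = 535 + 0.67(3564) = 2922.88
APC = C/Y = 2922.88/3564 = 0.82

APC = 0.82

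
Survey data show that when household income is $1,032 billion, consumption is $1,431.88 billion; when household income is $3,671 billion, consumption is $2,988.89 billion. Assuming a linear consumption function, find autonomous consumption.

MPC = ΔC/ΔY = (2988.89 − 1431.88)/(3671 − 1032) = 1557.01/2639 = 0.59
a = C − MPC·Y = 1431.88 − 0.59(1032) = 1431.88 − 608.88 = 823

a = 823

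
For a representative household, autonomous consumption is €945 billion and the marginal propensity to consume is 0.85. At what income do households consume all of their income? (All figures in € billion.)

At break-even, C = Y: 945 + 0.85Y = Y
0.15Y = 945, so Y = 945/0.15 = 6300

Y = 6300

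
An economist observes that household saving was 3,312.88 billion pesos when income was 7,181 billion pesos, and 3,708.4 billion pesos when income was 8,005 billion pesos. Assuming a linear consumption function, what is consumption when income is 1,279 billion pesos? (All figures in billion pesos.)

MPS = ΔS/ΔY = (3708.4 − 3312.88)/(8005 − 7181) = 395.52/824 = 0.48
MPC = 1 − MPS = 0.52
Autonomous saving = 3312.88 − 0.48(7181) = -134, so a = 134
C = 134 + 0.52(1279) = 134 + 665.08 = 799.08

C = 799.08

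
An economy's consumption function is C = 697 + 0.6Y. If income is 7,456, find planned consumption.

C = 5170.6

C = 697 + 0.6(7456) = 697 + 4473.6 = 5170.6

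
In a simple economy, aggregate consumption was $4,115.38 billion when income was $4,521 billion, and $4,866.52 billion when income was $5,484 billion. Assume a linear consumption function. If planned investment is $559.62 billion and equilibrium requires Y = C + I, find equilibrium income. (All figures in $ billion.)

Y = 5221

MPC = (4866.52 − 4115.38)/(5484 − 4521) = 751.14/963 = 0.78
a = 4115.38 − 0.78(4521) = 589
Equilibrium: Y = 589 + 0.78Y + 559.62
0.22Y = 1148.62, so Y = 1148.62/0.22 = 5221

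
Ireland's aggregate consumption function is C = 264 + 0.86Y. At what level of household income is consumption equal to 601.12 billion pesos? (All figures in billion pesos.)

264 + 0.86Y = 601.12
0.86Y = 337.12, so Y = 337.12/0.86 = 392

Y = 392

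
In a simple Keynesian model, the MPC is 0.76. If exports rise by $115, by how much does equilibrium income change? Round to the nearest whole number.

ΔY ≈ 479

The multiplier is 1/(1 − MPC) = 1/0.24.
ΔY = 115/0.24 = 479.17 ≈ 479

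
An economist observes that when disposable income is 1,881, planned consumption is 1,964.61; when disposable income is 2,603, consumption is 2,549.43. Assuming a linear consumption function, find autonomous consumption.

a = 441

MPC = ΔC/ΔY = (2549.43 − 1964.61)/(2603 − 1881) = 584.82/722 = 0.81
a = C − MPC·Y = 1964.61 − 0.81(1881) = 1964.61 − 1523.61 = 441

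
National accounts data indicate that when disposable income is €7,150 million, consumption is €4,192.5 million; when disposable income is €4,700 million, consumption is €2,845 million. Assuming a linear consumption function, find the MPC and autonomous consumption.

MPC = 0.55; a = 260

MPC = ΔC/ΔY = (4192.5 − 2845)/(7150 − 4700) = 1347.5/2450 = 0.55
a = C − MPC·Y = 2845 − 0.55(4700) = 2845 − 2585 = 260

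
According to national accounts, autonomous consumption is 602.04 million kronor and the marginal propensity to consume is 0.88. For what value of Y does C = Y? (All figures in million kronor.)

Y = 5017

At break-even, C = Y: 602.04 + 0.88Y = Y
0.12Y = 602.04, so Y = 602.04/0.12 = 5017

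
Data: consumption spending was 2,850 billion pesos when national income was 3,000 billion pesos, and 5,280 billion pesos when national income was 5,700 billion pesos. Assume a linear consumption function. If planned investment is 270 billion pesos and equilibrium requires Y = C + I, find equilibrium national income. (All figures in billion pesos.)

MPC = (5280 − 2850)/(5700 − 3000) = 2430/2700 = 0.9
a = 2850 − 0.9(3000) = 150
Equilibrium: Y = 150 + 0.9Y + 270
0.1Y = 420, so Y = 420/0.1 = 4200

Y = 4200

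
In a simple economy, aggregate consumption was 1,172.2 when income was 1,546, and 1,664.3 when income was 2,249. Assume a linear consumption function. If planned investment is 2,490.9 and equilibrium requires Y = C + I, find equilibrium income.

Y = 8603

MPC = (1664.3 − 1172.2)/(2249 − 1546) = 492.1/703 = 0.7
a = 1172.2 − 0.7(1546) = 90
Equilibrium: Y = 90 + 0.7Y + 2490.9
0.3Y = 2580.9, so Y = 2580.9/0.3 = 8603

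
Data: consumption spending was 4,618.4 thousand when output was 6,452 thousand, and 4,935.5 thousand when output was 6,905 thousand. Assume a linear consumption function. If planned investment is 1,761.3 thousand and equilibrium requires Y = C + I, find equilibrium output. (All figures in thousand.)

Y = 6211

MPC = (4935.5 − 4618.4)/(6905 − 6452) = 317.1/453 = 0.7
a = 4618.4 − 0.7(6452) = 102
Equilibrium: Y = 102 + 0.7Y + 1761.3
0.3Y = 1863.3, so Y = 1863.3/0.3 = 6211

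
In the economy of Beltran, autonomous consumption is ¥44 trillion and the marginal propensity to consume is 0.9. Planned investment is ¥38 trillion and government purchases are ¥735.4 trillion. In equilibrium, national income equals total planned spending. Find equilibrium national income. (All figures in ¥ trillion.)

Y = 8174

Y = C + I + G = 44 + 0.9Y + 38 + 735.4
Y − 0.9Y = 817.4
0.1Y = 817.4, so Y = 817.4/0.1 = 8174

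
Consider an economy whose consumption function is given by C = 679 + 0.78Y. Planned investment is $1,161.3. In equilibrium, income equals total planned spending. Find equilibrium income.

Y = C + I = 679 + 0.78Y + 1161.3
Y − 0.78Y = 1840.3
0.22Y = 1840.3, so Y = 1840.3/0.22 = 8365

Y = 8365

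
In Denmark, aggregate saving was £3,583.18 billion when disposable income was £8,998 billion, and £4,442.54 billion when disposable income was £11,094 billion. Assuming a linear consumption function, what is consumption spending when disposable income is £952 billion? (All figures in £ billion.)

C = 667.68

MPS = ΔS/ΔY = (4442.54 − 3583.18)/(11094 − 8998) = 859.36/2096 = 0.41
MPC = 1 − MPS = 0.59
Autonomous saving = 3583.18 − 0.41(8998) = -106, so a = 106
C = 106 + 0.59(952) = 106 + 561.68 = 667.68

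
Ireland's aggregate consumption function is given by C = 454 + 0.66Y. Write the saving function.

S = Y − C = Y − (454 + 0.66Y) = -454 + (1 − 0.66)Y

S = -454 + 0.34Y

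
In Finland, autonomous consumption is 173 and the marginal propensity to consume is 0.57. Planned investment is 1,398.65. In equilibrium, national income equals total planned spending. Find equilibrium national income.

Y = C + I = 173 + 0.57Y + 1398.65
Y − 0.57Y = 1571.65
0.43Y = 1571.65, so Y = 1571.65/0.43 = 3655

Y = 3655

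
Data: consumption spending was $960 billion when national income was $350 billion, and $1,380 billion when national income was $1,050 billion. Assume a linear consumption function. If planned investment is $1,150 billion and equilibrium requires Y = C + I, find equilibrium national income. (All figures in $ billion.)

MPC = (1380 − 960)/(1050 − 350) = 420/700 = 0.6
a = 960 − 0.6(350) = 750
Equilibrium: Y = 750 + 0.6Y + 1150
0.4Y = 1900, so Y = 1900/0.4 = 4750

Y = 4750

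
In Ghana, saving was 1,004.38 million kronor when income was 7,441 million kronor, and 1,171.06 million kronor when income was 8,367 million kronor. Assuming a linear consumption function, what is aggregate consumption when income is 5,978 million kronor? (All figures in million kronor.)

C = 5236.96

MPS = ΔS/ΔY = (1171.06 − 1004.38)/(8367 − 7441) = 166.68/926 = 0.18
MPC = 1 − MPS = 0.82
Autonomous saving = 1004.38 − 0.18(7441) = -335, so a = 335
C = 335 + 0.82(5978) = 335 + 4901.96 = 5236.96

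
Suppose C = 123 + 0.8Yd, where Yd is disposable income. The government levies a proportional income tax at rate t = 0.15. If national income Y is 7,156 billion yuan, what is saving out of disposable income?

S = 1093.52

Yd = (1 − 0.15)(7156) = 0.85(7156) = 6082.6
C = 123 + 0.8(6082.6) = 123 + 4866.08 = 4989.08
S = Yd − C = 6082.6 − 4989.08 = 1093.52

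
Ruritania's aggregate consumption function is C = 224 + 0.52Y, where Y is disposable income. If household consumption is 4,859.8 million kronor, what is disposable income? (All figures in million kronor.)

Y = 8915

224 + 0.52Y = 4859.8
0.52Y = 4635.8, so Y = 4635.8/0.52 = 8915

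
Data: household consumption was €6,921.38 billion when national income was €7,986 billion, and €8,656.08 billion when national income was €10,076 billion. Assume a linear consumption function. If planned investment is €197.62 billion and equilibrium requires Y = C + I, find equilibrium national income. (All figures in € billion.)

MPC = (8656.08 − 6921.38)/(10076 − 7986) = 1734.7/2090 = 0.83
a = 6921.38 − 0.83(7986) = 293
Equilibrium: Y = 293 + 0.83Y + 197.62
0.17Y = 490.62, so Y = 490.62/0.17 = 2886

Y = 2886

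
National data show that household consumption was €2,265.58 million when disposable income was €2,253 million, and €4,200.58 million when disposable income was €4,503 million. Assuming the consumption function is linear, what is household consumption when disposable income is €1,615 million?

MPC = (4200.58 − 2265.58)/(4503 − 2253) = 1935/2250 = 0.86
a = 2265.58 − 0.86(2253) = 2265.58 − 1937.58 = 328
C = 328 + 0.86(1615) = 328 + 1388.9 = 1716.9

C = 1716.9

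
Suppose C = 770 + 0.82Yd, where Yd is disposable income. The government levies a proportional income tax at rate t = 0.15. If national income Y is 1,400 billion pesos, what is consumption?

C = 1745.8

Yd = (1 − 0.15)(1400) = 0.85(1400) = 1190
C = 770 + 0.82(1190) = 770 + 975.8 = 1745.8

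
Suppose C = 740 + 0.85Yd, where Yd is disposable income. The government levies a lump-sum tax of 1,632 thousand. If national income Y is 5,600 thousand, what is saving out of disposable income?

S = -144.8

Yd = Y − T = 5600 − 1632 = 3968
C = 740 + 0.85(3968) = 740 + 3372.8 = 4112.8
S = Yd − C = 3968 − 4112.8 = -144.8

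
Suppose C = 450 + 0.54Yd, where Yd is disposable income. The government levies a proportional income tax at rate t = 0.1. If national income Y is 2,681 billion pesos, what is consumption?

C = 1752.966

Yd = (1 − 0.1)(2681) = 0.9(2681) = 2412.9
C = 450 + 0.54(2412.9) = 450 + 1302.966 = 1752.966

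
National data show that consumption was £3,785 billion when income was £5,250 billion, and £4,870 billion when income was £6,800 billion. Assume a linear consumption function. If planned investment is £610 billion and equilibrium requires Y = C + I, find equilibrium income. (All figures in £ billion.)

MPC = (4870 − 3785)/(6800 − 5250) = 1085/1550 = 0.7
a = 3785 − 0.7(5250) = 110
Equilibrium: Y = 110 + 0.7Y + 610
0.3Y = 720, so Y = 720/0.3 = 2400

Y = 2400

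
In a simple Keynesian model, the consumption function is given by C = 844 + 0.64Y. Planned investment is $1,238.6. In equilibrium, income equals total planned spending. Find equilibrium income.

Y = 5785

Y = C + I = 844 + 0.64Y + 1238.6
Y − 0.64Y = 2082.6
0.36Y = 2082.6, so Y = 2082.6/0.36 = 5785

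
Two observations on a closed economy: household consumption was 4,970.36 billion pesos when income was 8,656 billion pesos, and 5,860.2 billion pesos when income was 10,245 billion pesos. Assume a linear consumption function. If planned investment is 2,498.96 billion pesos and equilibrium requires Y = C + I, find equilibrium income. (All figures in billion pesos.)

Y = 5959

MPC = (5860.2 − 4970.36)/(10245 − 8656) = 889.84/1589 = 0.56
a = 4970.36 − 0.56(8656) = 123
Equilibrium: Y = 123 + 0.56Y + 2498.96
0.44Y = 2621.96, so Y = 2621.96/0.44 = 5959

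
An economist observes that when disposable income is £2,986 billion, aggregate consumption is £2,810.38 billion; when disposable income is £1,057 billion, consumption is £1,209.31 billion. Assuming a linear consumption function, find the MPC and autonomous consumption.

MPC = 0.83; a = 332

MPC = ΔC/ΔY = (2810.38 − 1209.31)/(2986 − 1057) = 1601.07/1929 = 0.83
a = C − MPC·Y = 1209.31 − 0.83(1057) = 1209.31 − 877.31 = 332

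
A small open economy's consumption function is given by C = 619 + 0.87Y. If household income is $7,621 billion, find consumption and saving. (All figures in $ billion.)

C = 619 + 0.87(7621) = 619 + 6630.27 = 7249.27
S = Y − C = 7621 − 7249.27 = 371.73

C = 7249.27; S = 371.73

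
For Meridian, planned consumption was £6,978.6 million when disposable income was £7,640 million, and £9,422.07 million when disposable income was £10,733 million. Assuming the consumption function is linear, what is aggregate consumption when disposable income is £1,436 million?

MPC = (9422.07 − 6978.6)/(10733 − 7640) = 2443.47/3093 = 0.79
a = 6978.6 − 0.79(7640) = 6978.6 − 6035.6 = 943
C = 943 + 0.79(1436) = 943 + 1134.44 = 2077.44

C = 2077.44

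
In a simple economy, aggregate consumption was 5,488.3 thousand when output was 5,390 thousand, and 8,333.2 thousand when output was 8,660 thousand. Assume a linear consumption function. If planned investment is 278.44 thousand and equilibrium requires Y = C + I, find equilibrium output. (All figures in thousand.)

MPC = (8333.2 − 5488.3)/(8660 − 5390) = 2844.9/3270 = 0.87
a = 5488.3 − 0.87(5390) = 799
Equilibrium: Y = 799 + 0.87Y + 278.44
0.13Y = 1077.44, so Y = 1077.44/0.13 = 8288

Y = 8288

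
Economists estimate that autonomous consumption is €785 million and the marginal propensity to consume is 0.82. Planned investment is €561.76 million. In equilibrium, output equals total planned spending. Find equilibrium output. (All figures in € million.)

Y = 7482

Y = C + I = 785 + 0.82Y + 561.76
Y − 0.82Y = 1346.76
0.18Y = 1346.76, so Y = 1346.76/0.18 = 7482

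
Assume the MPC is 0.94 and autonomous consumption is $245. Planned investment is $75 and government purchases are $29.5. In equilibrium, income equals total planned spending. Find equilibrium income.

Y = C + I + G = 245 + 0.94Y + 75 + 29.5
Y − 0.94Y = 349.5
0.06Y = 349.5, so Y = 349.5/0.06 = 5825

Y = 5825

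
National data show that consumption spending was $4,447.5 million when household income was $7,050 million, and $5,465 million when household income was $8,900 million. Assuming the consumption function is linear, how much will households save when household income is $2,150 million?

S = 397.5

MPC = (5465 − 4447.5)/(8900 − 7050) = 1017.5/1850 = 0.55
a = 4447.5 − 0.55(7050) = 4447.5 − 3877.5 = 570
C = 570 + 0.55(2150) = 1752.5
S = 2150 − 1752.5 = 397.5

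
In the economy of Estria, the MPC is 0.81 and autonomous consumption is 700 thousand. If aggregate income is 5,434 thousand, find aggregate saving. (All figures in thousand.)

S = 332.46

C = 700 + 0.81(5434) = 700 + 4401.54 = 5101.54
S = Y − C = 5434 − 5101.54 = 332.46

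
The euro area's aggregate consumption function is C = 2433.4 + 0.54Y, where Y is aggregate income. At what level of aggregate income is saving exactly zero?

At break-even, C = Y: 2433.4 + 0.54Y = Y
0.46Y = 2433.4, so Y = 2433.4/0.46 = 5290

Y = 5290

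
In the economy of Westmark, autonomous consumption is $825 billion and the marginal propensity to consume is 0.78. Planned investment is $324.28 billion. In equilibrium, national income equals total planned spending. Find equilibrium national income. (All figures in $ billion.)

Y = C + I = 825 + 0.78Y + 324.28
Y − 0.78Y = 1149.28
0.22Y = 1149.28, so Y = 1149.28/0.22 = 5224

Y = 5224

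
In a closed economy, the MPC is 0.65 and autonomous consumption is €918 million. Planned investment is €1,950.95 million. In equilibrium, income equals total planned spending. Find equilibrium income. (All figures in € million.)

Y = C + I = 918 + 0.65Y + 1950.95
Y − 0.65Y = 2868.95
0.35Y = 2868.95, so Y = 2868.95/0.35 = 8197

Y = 8197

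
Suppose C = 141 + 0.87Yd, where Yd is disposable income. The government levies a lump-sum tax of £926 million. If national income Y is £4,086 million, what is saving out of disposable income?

Yd = Y − T = 4086 − 926 = 3160
C = 141 + 0.87(3160) = 141 + 2749.2 = 2890.2
S = Yd − C = 3160 − 2890.2 = 269.8

S = 269.8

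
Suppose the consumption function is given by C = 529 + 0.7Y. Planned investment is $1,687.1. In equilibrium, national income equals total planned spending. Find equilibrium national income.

Y = C + I = 529 + 0.7Y + 1687.1
Y − 0.7Y = 2216.1
0.3Y = 2216.1, so Y = 2216.1/0.3 = 7387

Y = 7387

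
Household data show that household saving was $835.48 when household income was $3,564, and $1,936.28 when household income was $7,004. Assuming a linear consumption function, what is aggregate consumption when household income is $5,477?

MPS = ΔS/ΔY = (1936.28 − 835.48)/(7004 − 3564) = 1100.8/3440 = 0.32
MPC = 1 − MPS = 0.68
Autonomous saving = 835.48 − 0.32(3564) = -305, so a = 305
C = 305 + 0.68(5477) = 305 + 3724.36 = 4029.36

C = 4029.36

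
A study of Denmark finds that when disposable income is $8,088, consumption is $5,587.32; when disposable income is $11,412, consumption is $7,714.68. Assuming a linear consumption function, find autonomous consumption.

MPC = ΔC/ΔY = (7714.68 − 5587.32)/(11412 − 8088) = 2127.36/3324 = 0.64
a = C − MPC·Y = 5587.32 − 0.64(8088) = 5587.32 − 5176.32 = 411

a = 411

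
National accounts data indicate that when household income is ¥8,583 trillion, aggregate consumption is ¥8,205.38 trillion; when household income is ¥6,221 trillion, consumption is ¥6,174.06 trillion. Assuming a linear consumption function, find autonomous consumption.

MPC = ΔC/ΔY = (8205.38 − 6174.06)/(8583 − 6221) = 2031.32/2362 = 0.86
a = C − MPC·Y = 6174.06 − 0.86(6221) = 6174.06 − 5350.06 = 824

a = 824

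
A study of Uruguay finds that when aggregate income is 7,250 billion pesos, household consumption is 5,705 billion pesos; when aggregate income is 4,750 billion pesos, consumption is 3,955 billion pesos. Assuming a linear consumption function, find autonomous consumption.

MPC = ΔC/ΔY = (5705 − 3955)/(7250 − 4750) = 1750/2500 = 0.7
a = C − MPC·Y = 3955 − 0.7(4750) = 3955 − 3325 = 630

a = 630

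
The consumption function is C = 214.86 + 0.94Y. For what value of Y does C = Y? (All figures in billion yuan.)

At break-even, C = Y: 214.86 + 0.94Y = Y
0.06Y = 214.86, so Y = 214.86/0.06 = 3581

Y = 3581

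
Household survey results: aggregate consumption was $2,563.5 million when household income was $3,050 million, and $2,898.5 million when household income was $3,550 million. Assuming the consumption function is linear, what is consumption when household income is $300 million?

C = 721

MPC = (2898.5 − 2563.5)/(3550 − 3050) = 335/500 = 0.67
a = 2563.5 − 0.67(3050) = 2563.5 − 2043.5 = 520
C = 520 + 0.67(300) = 520 + 201 = 721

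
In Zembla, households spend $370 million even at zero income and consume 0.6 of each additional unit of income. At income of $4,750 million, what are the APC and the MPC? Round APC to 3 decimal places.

APC = 0.678; MPC = 0.6

MPC = 0.6 (the slope of the consumption function)
C = 370 + 0.6(4750) = 3220, so APC = 3220/4750 = 0.678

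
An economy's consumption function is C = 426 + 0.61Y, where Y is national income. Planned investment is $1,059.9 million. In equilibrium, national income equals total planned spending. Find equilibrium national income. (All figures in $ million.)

Y = 3810

Y = C + I = 426 + 0.61Y + 1059.9
Y − 0.61Y = 1485.9
0.39Y = 1485.9, so Y = 1485.9/0.39 = 3810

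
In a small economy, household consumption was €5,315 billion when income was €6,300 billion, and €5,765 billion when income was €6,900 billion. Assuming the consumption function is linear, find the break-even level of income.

Y = 2360

MPC = (5765 − 5315)/(6900 − 6300) = 450/600 = 0.75
a = 5315 − 0.75(6300) = 5315 − 4725 = 590
Break-even: Y = a/(1−MPC) = 590/0.25 = 2360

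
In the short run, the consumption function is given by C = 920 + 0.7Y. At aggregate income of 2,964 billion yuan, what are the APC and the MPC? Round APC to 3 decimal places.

APC = 1.010; MPC = 0.7

MPC = 0.7 (the slope of the consumption function)
C = 920 + 0.7(2964) = 2994.8, so APC = 2994.8/2964 = 1.010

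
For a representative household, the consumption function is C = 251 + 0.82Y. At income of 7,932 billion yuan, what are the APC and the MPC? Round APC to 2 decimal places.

APC = 0.85; MPC = 0.82

MPC = 0.82 (the slope of the consumption function)
C = 251 + 0.82(7932) = 6755.24, so APC = 6755.24/7932 = 0.85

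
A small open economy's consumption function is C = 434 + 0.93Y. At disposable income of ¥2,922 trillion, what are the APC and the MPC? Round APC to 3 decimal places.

MPC = 0.93 (the slope of the consumption function)
C = 434 + 0.93(2922) = 3151.46, so APC = 3151.46/2922 = 1.079

APC = 1.079; MPC = 0.93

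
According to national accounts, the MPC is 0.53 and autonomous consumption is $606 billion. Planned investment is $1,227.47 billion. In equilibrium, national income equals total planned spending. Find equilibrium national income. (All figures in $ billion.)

Y = C + I = 606 + 0.53Y + 1227.47
Y − 0.53Y = 1833.47
0.47Y = 1833.47, so Y = 1833.47/0.47 = 3901

Y = 3901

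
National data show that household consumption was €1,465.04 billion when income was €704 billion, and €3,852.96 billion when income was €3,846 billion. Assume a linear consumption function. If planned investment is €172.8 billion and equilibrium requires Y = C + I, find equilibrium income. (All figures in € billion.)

MPC = (3852.96 − 1465.04)/(3846 − 704) = 2387.92/3142 = 0.76
a = 1465.04 − 0.76(704) = 930
Equilibrium: Y = 930 + 0.76Y + 172.8
0.24Y = 1102.8, so Y = 1102.8/0.24 = 4595

Y = 4595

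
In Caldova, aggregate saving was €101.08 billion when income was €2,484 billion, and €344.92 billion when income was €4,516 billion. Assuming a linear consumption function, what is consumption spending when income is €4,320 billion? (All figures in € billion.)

C = 3998.6

MPS = ΔS/ΔY = (344.92 − 101.08)/(4516 − 2484) = 243.84/2032 = 0.12
MPC = 1 − MPS = 0.88
Autonomous saving = 101.08 − 0.12(2484) = -197, so a = 197
C = 197 + 0.88(4320) = 197 + 3801.6 = 3998.6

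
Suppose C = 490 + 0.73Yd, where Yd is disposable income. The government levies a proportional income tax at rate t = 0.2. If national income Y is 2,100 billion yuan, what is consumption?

C = 1716.4

Yd = (1 − 0.2)(2100) = 0.8(2100) = 1680
C = 490 + 0.73(1680) = 490 + 1226.4 = 1716.4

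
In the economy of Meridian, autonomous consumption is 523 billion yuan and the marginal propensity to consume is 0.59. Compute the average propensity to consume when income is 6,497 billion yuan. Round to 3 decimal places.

C = 523 + 0.59(6497) = 4356.23
APC = C/Y = 4356.23/6497 = 0.670

APC = 0.670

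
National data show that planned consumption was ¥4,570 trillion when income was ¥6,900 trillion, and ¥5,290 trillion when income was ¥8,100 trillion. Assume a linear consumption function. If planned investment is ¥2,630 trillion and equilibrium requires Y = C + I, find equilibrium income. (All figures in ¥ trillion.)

Y = 7650

MPC = (5290 − 4570)/(8100 − 6900) = 720/1200 = 0.6
a = 4570 − 0.6(6900) = 430
Equilibrium: Y = 430 + 0.6Y + 2630
0.4Y = 3060, so Y = 3060/0.4 = 7650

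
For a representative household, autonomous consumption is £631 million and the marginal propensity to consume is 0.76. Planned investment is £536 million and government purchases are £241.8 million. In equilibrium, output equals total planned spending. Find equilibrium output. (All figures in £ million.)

Y = C + I + G = 631 + 0.76Y + 536 + 241.8
Y − 0.76Y = 1408.8
0.24Y = 1408.8, so Y = 1408.8/0.24 = 5870

Y = 5870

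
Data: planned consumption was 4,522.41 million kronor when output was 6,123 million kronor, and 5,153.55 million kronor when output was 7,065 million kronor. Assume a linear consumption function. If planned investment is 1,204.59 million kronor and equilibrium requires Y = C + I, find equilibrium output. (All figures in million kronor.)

Y = 4923

MPC = (5153.55 − 4522.41)/(7065 − 6123) = 631.14/942 = 0.67
a = 4522.41 − 0.67(6123) = 420
Equilibrium: Y = 420 + 0.67Y + 1204.59
0.33Y = 1624.59, so Y = 1624.59/0.33 = 4923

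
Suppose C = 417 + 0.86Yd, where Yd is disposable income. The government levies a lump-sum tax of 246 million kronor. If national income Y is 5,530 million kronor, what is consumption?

C = 4961.24

Yd = Y − T = 5530 − 246 = 5284
C = 417 + 0.86(5284) = 417 + 4544.24 = 4961.24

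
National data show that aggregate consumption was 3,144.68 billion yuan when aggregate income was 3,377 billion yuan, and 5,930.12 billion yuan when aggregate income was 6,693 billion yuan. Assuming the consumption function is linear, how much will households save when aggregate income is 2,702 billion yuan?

S = 124.32

MPC = (5930.12 − 3144.68)/(6693 − 3377) = 2785.44/3316 = 0.84
a = 3144.68 − 0.84(3377) = 3144.68 − 2836.68 = 308
C = 308 + 0.84(2702) = 2577.68
S = 2702 − 2577.68 = 124.32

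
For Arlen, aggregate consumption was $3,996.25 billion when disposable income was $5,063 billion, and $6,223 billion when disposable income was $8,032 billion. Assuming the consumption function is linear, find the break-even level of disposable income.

MPC = (6223 − 3996.25)/(8032 − 5063) = 2226.75/2969 = 0.75
a = 3996.25 − 0.75(5063) = 3996.25 − 3797.25 = 199
Break-even: Y = a/(1−MPC) = 199/0.25 = 796

Y = 796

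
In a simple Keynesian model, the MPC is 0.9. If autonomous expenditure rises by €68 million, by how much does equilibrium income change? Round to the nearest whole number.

ΔY ≈ 680

The multiplier is 1/(1 − MPC) = 1/0.1.
ΔY = 68/0.1 = 680.00 ≈ 680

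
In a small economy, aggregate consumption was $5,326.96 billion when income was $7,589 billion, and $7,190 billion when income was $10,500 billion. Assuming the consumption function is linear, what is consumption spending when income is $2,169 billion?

C = 1858.16

MPC = (7190 − 5326.96)/(10500 − 7589) = 1863.04/2911 = 0.64
a = 5326.96 − 0.64(7589) = 5326.96 − 4856.96 = 470
C = 470 + 0.64(2169) = 470 + 1388.16 = 1858.16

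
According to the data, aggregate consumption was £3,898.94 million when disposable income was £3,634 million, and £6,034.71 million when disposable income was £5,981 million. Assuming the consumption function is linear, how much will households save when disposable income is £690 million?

MPC = (6034.71 − 3898.94)/(5981 − 3634) = 2135.77/2347 = 0.91
a = 3898.94 − 0.91(3634) = 3898.94 − 3306.94 = 592
C = 592 + 0.91(690) = 1219.9
S = 690 − 1219.9 = -529.9

S = -529.9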